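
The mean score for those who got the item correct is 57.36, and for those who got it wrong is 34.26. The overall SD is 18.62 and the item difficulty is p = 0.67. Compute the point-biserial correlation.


q = 1 - p = 0.33
rpb = ((M1 - M0) / SD) * sqrt(p * q)
rpb = ((57.36 - 34.26) / 18.62) * sqrt(0.67 * 0.33)
rpb = 0.5833

0.5833


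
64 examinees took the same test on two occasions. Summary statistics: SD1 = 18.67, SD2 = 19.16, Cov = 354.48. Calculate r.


r = cov(X,Y) / (SD_X * SD_Y)
r = 354.48 / (18.67 * 19.16)
r = 354.48 / 357.7172
r = 0.991

0.991


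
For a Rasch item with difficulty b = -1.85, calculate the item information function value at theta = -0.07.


P = 1/(1+exp(-(-0.07--1.85))) = 0.8557
I = P*(1-P) = 0.8557 * 0.1443
I = 0.1235

0.1235


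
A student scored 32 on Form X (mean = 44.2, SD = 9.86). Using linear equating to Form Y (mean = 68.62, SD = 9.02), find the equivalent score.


slope = SD_Y / SD_X = 9.02 / 9.86 ~ 0.9148
intercept = mean_Y - slope * mean_X = 68.62 - (9.02 / 9.86) * 44.2 ~ 28.1855
Y = slope * X + intercept. To avoid rounding drift from the rounded slope/intercept, evaluate the equivalent form Y = mean_Y + SD_Y * (X - mean_X) / SD_X at full precision:
Y = 68.62 + 9.02 * (32 - 44.2) / 9.86
Y = 68.62 - 9.02 * 12.2 / 9.86
Y = 68.62 - 110.044 / 9.86
Y = 68.62 - 11.1606
Y = 57.4594

57.4594


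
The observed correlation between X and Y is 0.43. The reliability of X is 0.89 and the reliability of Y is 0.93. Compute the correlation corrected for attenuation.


r_corrected = rxy / sqrt(rxx * ryy)
= 0.43 / sqrt(0.89 * 0.93)
= 0.43 / sqrt(0.8277)
= 0.43 / 0.90978
r_corrected = 0.4726

0.4726


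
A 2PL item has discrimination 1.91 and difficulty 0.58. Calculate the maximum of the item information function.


For 2PL, max info at theta = b = 0.58
I_max = a^2 / 4 = 1.91^2 / 4
= 3.6481 / 4
I_max = 0.912

0.912


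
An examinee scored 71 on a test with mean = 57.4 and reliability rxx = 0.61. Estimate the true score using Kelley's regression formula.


T_est = rxx * X + (1 - rxx) * mean
T_est = 0.61 * 71 + 0.39 * 57.4
T_est = 43.31 + 22.386
T_est = 65.696

65.696


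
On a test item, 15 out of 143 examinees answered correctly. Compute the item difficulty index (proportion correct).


Item difficulty p = number correct / total examinees
p = 15 / 143
p = 0.1049

0.1049


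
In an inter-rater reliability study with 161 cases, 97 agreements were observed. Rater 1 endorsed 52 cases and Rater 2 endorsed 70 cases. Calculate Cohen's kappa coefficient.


P_o = 97/161 = 0.602484
P_e = (52*70 + 109*91) / 25921 = 0.523089
kappa = (P_o - P_e) / (1 - P_e)
kappa = (0.602484 - 0.523089) / (1 - 0.523089)
kappa = 0.1665

0.1665


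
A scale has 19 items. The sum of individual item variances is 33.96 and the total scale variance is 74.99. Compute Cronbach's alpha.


alpha = (k/(k-1)) * (1 - sum(si^2)/s_total^2)
= (19/18) * (1 - 33.96/74.99)
alpha = 0.5775

0.5775


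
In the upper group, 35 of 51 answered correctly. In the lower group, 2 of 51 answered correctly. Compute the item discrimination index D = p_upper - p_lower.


p_upper = 35/51 = 0.6863
p_lower = 2/51 = 0.0392
D = 0.6863 - 0.0392 = 0.6471

0.6471


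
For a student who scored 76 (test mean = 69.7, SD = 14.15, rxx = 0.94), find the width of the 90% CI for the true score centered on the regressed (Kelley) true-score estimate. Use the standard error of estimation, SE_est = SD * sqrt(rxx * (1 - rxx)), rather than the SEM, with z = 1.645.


True score estimate = 0.94*76 + 0.06*69.7 = 75.622
SE_est = SD * sqrt(rxx * (1 - rxx)) = 14.15 * sqrt(0.94 * 0.06) = 14.15 * sqrt(0.0564) = 3.360439
CI = T_est +/- z * SE_est, so width = 2 * z * SE_est = 2 * 1.645 * 3.360439
Width = 11.0558

11.0558


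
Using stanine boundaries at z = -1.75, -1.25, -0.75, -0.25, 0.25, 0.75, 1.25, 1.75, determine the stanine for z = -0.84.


Stanine boundaries: [-1.75, -1.25, -0.75, -0.25, 0.25, 0.75, 1.25, 1.75]
z = -0.84
Check each boundary:
  z >= -1.75 -> could be stanine 2
  z >= -1.25 -> could be stanine 3
  z < -0.75
  z < -0.25
  z < 0.25
  z < 0.75
  z < 1.25
  z < 1.75
Highest qualifying boundary gives stanine = 3

3


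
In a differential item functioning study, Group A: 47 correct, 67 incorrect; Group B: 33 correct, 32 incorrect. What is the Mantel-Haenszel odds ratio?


Odds_A = 47/67 = 0.7015
Odds_B = 33/32 = 1.0312
OR = Odds_A / Odds_B = 0.7015 / 1.0312
Exactly, OR = (47 * 32) / (67 * 33) = 1504 / 2211
OR = 0.6802

0.6802


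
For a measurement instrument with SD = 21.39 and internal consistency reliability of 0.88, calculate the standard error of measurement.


SEM = SD * sqrt(1 - rxx)
SEM = 21.39 * sqrt(1 - 0.88)
SEM = 21.39 * sqrt(0.12) = 21.39 * 0.34641
SEM = 7.4097

7.4097


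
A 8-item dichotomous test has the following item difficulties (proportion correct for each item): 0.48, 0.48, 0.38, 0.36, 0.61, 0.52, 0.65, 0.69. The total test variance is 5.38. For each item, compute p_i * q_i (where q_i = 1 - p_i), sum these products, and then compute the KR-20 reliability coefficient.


For each item, compute p_i * q_i:
  Item 1: 0.48 * 0.52 = 0.2496
  Item 2: 0.48 * 0.52 = 0.2496
  Item 3: 0.38 * 0.62 = 0.2356
  Item 4: 0.36 * 0.64 = 0.2304
  Item 5: 0.61 * 0.39 = 0.2379
  Item 6: 0.52 * 0.48 = 0.2496
  Item 7: 0.65 * 0.35 = 0.2275
  Item 8: 0.69 * 0.31 = 0.2139
Sum(p_i * q_i) = 0.2496 + 0.2496 + 0.2356 + 0.2304 + 0.2379 + 0.2496 + 0.2275 + 0.2139 = 1.8941
KR-20 = (k/(k-1)) * (1 - Sum(p_i*q_i) / Var_total)
= (8/7) * (1 - 1.8941/5.38)
= 1.1429 * 0.6479
KR-20 = 0.7405

0.7405


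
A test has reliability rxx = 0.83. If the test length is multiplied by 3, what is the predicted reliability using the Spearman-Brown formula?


r_new = (n * rxx) / (1 + (n-1) * rxx)
r_new = (3 * 0.83) / (1 + 2 * 0.83)
r_new = 2.49 / 2.66
r_new = 0.9361

0.9361


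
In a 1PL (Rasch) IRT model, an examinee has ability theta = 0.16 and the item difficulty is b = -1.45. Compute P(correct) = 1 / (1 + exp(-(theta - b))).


theta - b = 0.16 - -1.45 = 1.61
exp(-(theta - b)) = exp(-1.61) = 0.1999
P = 1 / (1 + 0.1999)
P = 0.8334

0.8334


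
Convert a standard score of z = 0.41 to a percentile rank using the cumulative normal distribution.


CDF(z) = 0.5 * (1 + erf(z/sqrt(2)))
erf(0.2899) = 0.3182
CDF = 0.6591
Percentile rank = 0.6591 * 100 = 65.91

65.91


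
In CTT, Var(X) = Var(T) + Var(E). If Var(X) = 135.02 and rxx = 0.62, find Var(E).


var_true = rxx * var_obs = 0.62 * 135.02 = 83.7124
var_error = var_obs - var_true
var_error = 135.02 - 83.7124
var_error = 51.3076

51.3076


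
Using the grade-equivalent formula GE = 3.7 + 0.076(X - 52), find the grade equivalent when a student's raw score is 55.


raw - median = 55 - 52 = 3
slope * diff = 0.076 * 3 = 0.228
GE = 3.7 + 0.228
GE = 3.928

3.928


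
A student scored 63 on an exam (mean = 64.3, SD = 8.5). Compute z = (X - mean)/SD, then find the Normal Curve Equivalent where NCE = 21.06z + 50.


z = (X - mean) / SD = (63 - 64.3) / 8.5
z = -1.3 / 8.5
z = -0.1529
NCE = NCE = 21.06z + 50
Carry z at full precision (z = -1.3 / 8.5) into the conversion:
NCE = 21.06 * (-1.3 / 8.5) + 50 = -27.378 / 8.5 + 50
NCE = -3.2209 + 50
NCE = 46.7791

46.7791


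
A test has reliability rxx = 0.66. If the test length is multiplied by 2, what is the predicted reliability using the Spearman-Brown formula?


r_new = (n * rxx) / (1 + (n-1) * rxx)
r_new = (2 * 0.66) / (1 + 1 * 0.66)
r_new = 1.32 / 1.66
r_new = 0.7952

0.7952


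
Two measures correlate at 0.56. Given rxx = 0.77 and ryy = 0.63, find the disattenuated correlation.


r_corrected = rxy / sqrt(rxx * ryy)
= 0.56 / sqrt(0.77 * 0.63)
= 0.56 / sqrt(0.4851)
= 0.56 / 0.696491
r_corrected = 0.804

0.804


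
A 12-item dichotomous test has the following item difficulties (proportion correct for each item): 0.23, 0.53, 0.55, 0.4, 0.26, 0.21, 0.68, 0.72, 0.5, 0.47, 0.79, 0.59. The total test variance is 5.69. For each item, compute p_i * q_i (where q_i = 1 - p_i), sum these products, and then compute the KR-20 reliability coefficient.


For each item, compute p_i * q_i:
  Item 1: 0.23 * 0.77 = 0.1771
  Item 2: 0.53 * 0.47 = 0.2491
  Item 3: 0.55 * 0.45 = 0.2475
  Item 4: 0.4 * 0.6 = 0.24
  Item 5: 0.26 * 0.74 = 0.1924
  Item 6: 0.21 * 0.79 = 0.1659
  Item 7: 0.68 * 0.32 = 0.2176
  Item 8: 0.72 * 0.28 = 0.2016
  Item 9: 0.5 * 0.5 = 0.25
  Item 10: 0.47 * 0.53 = 0.2491
  Item 11: 0.79 * 0.21 = 0.1659
  Item 12: 0.59 * 0.41 = 0.2419
Sum(p_i * q_i) = 0.1771 + 0.2491 + 0.2475 + 0.24 + 0.1924 + 0.1659 + 0.2176 + 0.2016 + 0.25 + 0.2491 + 0.1659 + 0.2419 = 2.5981
KR-20 = (k/(k-1)) * (1 - Sum(p_i*q_i) / Var_total)
= (12/11) * (1 - 2.5981/5.69)
= 1.0909 * 0.5434
KR-20 = 0.5928

0.5928


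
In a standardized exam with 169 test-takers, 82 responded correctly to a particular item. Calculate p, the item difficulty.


Item difficulty p = number correct / total examinees
p = 82 / 169
p = 0.4852

0.4852


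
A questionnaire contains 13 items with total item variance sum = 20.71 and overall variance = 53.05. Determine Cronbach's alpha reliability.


alpha = (k/(k-1)) * (1 - sum(si^2)/s_total^2)
= (13/12) * (1 - 20.71/53.05)
alpha = 0.6604

0.6604


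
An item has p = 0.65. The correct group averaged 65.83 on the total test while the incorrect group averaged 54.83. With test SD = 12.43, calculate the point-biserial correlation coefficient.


q = 1 - p = 0.35
rpb = ((M1 - M0) / SD) * sqrt(p * q)
rpb = ((65.83 - 54.83) / 12.43) * sqrt(0.65 * 0.35)
rpb = 0.4221

0.4221


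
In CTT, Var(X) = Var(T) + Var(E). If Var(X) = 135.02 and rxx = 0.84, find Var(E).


var_true = rxx * var_obs = 0.84 * 135.02 = 113.4168
var_error = var_obs - var_true
var_error = 135.02 - 113.4168
var_error = 21.6032

21.6032


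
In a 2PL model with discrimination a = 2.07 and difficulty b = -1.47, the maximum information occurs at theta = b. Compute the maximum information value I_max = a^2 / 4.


For 2PL, max info at theta = b = -1.47
I_max = a^2 / 4 = 2.07^2 / 4
= 4.2849 / 4
I_max = 1.0712

1.0712


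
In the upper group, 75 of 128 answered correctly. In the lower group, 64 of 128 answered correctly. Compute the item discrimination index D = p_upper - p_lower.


p_upper = 75/128 = 0.5859
p_lower = 64/128 = 0.5
D = 0.5859 - 0.5 = 0.0859

0.0859


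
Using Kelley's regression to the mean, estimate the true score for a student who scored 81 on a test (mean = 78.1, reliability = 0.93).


T_est = rxx * X + (1 - rxx) * mean
T_est = 0.93 * 81 + 0.07 * 78.1
T_est = 75.33 + 5.467
T_est = 80.797

80.797


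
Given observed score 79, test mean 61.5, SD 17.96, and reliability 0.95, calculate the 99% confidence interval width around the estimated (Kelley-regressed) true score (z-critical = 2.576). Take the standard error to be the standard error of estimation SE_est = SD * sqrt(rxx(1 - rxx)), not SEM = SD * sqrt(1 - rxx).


True score estimate = 0.95*79 + 0.05*61.5 = 78.125
SE_est = SD * sqrt(rxx * (1 - rxx)) = 17.96 * sqrt(0.95 * 0.05) = 17.96 * sqrt(0.0475) = 3.914291
CI = T_est +/- z * SE_est, so width = 2 * z * SE_est = 2 * 2.576 * 3.914291
Width = 20.1664

20.1664


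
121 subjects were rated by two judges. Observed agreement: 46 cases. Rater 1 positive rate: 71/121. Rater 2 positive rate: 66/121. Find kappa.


P_o = 46/121 = 0.380165
P_e = (71*66 + 50*55) / 14641 = 0.507889
kappa = (P_o - P_e) / (1 - P_e)
kappa = (0.380165 - 0.507889) / (1 - 0.507889)
kappa = -0.2595

-0.2595


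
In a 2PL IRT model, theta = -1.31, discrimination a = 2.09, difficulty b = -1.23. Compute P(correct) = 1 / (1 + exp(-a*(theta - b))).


a*(theta - b) = 2.09 * (-1.31 - -1.23) = -0.1672
exp(--0.1672) = 1.182
P = 1 / (1 + 1.182)
P = 0.4583

0.4583


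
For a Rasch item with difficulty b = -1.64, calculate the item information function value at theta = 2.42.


P = 1/(1+exp(-(2.42--1.64))) = 0.983
I = P*(1-P) = 0.983 * 0.017
I = 0.0167

0.0167


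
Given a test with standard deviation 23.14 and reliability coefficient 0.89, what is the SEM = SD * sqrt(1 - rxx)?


SEM = SD * sqrt(1 - rxx)
SEM = 23.14 * sqrt(1 - 0.89)
SEM = 23.14 * sqrt(0.11) = 23.14 * 0.331662
SEM = 7.6747

7.6747


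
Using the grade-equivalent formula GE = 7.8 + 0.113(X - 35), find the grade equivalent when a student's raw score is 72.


raw - median = 72 - 35 = 37
slope * diff = 0.113 * 37 = 4.181
GE = 7.8 + 4.181
GE = 11.981

11.981


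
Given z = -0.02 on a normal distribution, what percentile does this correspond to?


CDF(z) = 0.5 * (1 + erf(z/sqrt(2)))
erf(-0.0141) = -0.016
CDF = 0.492
Percentile rank = 0.492 * 100 = 49.2

49.2


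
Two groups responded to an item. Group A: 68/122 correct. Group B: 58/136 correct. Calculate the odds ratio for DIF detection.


Odds_A = 68/54 = 1.2593
Odds_B = 58/78 = 0.7436
OR = Odds_A / Odds_B = 1.2593 / 0.7436
Exactly, OR = (68 * 78) / (54 * 58) = 5304 / 3132
OR = 1.6935

1.6935


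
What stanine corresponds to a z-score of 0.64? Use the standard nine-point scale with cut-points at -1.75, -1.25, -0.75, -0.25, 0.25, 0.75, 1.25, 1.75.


Stanine boundaries: [-1.75, -1.25, -0.75, -0.25, 0.25, 0.75, 1.25, 1.75]
z = 0.64
Check each boundary:
  z >= -1.75 -> could be stanine 2
  z >= -1.25 -> could be stanine 3
  z >= -0.75 -> could be stanine 4
  z >= -0.25 -> could be stanine 5
  z >= 0.25 -> could be stanine 6
  z < 0.75
  z < 1.25
  z < 1.75
Highest qualifying boundary gives stanine = 6

6


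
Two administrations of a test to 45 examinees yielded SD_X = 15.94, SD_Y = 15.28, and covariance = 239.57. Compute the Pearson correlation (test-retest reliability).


r = cov(X,Y) / (SD_X * SD_Y)
r = 239.57 / (15.94 * 15.28)
r = 239.57 / 243.5632
r = 0.9836

0.9836


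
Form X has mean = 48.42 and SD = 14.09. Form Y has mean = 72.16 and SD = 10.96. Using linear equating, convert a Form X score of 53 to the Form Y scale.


slope = SD_Y / SD_X = 10.96 / 14.09 ~ 0.7779
intercept = mean_Y - slope * mean_X = 72.16 - (10.96 / 14.09) * 48.42 ~ 34.4962
Y = slope * X + intercept. To avoid rounding drift from the rounded slope/intercept, evaluate the equivalent form Y = mean_Y + SD_Y * (X - mean_X) / SD_X at full precision:
Y = 72.16 + 10.96 * (53 - 48.42) / 14.09
Y = 72.16 + 10.96 * 4.58 / 14.09
Y = 72.16 + 50.1968 / 14.09
Y = 72.16 + 3.5626
Y = 75.7226

75.7226


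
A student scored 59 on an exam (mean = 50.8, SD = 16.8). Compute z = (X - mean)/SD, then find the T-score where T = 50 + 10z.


z = (X - mean) / SD = (59 - 50.8) / 16.8
z = 8.2 / 16.8
z = 0.4881
T-score = T = 50 + 10z
Carry z at full precision (z = 8.2 / 16.8) into the conversion:
T-score = 50 + 10 * (8.2 / 16.8) = 50 + 82 / 16.8
T-score = 50 + 4.881
T-score = 54.881

54.881


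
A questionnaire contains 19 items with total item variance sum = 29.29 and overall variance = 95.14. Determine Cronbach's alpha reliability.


alpha = (k/(k-1)) * (1 - sum(si^2)/s_total^2)
= (19/18) * (1 - 29.29/95.14)
alpha = 0.7306

0.7306


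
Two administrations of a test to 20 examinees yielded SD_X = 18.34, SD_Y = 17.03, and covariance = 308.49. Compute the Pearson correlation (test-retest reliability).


r = cov(X,Y) / (SD_X * SD_Y)
r = 308.49 / (18.34 * 17.03)
r = 308.49 / 312.3302
r = 0.9877

0.9877


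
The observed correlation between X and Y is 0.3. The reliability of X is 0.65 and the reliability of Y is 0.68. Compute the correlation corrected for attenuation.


r_corrected = rxy / sqrt(rxx * ryy)
= 0.3 / sqrt(0.65 * 0.68)
= 0.3 / sqrt(0.442)
= 0.3 / 0.664831
r_corrected = 0.4512

0.4512


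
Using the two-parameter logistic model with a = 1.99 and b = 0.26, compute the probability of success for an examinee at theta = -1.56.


a*(theta - b) = 1.99 * (-1.56 - 0.26) = -3.6218
exp(--3.6218) = 37.4048
P = 1 / (1 + 37.4048)
P = 0.026

0.026


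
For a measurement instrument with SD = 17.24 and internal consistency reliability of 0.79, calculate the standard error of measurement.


SEM = SD * sqrt(1 - rxx)
SEM = 17.24 * sqrt(1 - 0.79)
SEM = 17.24 * sqrt(0.21) = 17.24 * 0.458258
SEM = 7.9004

7.9004


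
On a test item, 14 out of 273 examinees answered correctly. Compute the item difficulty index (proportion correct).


Item difficulty p = number correct / total examinees
p = 14 / 273
p = 0.0513

0.0513


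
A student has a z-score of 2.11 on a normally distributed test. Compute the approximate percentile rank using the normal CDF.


CDF(z) = 0.5 * (1 + erf(z/sqrt(2)))
erf(1.492) = 0.9651
CDF = 0.9826
Percentile rank = 0.9826 * 100 = 98.26

98.26


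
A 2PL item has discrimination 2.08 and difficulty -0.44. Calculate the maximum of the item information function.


For 2PL, max info at theta = b = -0.44
I_max = a^2 / 4 = 2.08^2 / 4
= 4.3264 / 4
I_max = 1.0816

1.0816


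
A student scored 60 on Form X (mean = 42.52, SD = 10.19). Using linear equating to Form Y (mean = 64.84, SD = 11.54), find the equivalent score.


slope = SD_Y / SD_X = 11.54 / 10.19 ~ 1.1325
intercept = mean_Y - slope * mean_X = 64.84 - (11.54 / 10.19) * 42.52 ~ 16.6868
Y = slope * X + intercept. To avoid rounding drift from the rounded slope/intercept, evaluate the equivalent form Y = mean_Y + SD_Y * (X - mean_X) / SD_X at full precision:
Y = 64.84 + 11.54 * (60 - 42.52) / 10.19
Y = 64.84 + 11.54 * 17.48 / 10.19
Y = 64.84 + 201.7192 / 10.19
Y = 64.84 + 19.7958
Y = 84.6358

84.6358


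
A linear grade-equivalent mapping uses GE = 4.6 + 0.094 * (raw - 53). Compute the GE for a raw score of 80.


raw - median = 80 - 53 = 27
slope * diff = 0.094 * 27 = 2.538
GE = 4.6 + 2.538
GE = 7.138

7.138


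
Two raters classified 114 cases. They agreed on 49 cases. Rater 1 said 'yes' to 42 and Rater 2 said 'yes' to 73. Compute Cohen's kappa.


P_o = 49/114 = 0.429825
P_e = (42*73 + 72*41) / 12996 = 0.463066
kappa = (P_o - P_e) / (1 - P_e)
kappa = (0.429825 - 0.463066) / (1 - 0.463066)
kappa = -0.0619

-0.0619


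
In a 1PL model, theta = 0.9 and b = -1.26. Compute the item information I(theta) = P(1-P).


P = 1/(1+exp(-(0.9--1.26))) = 0.8966
I = P*(1-P) = 0.8966 * 0.1034
I = 0.0927

0.0927


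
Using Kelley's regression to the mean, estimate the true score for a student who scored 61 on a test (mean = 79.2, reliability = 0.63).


T_est = rxx * X + (1 - rxx) * mean
T_est = 0.63 * 61 + 0.37 * 79.2
T_est = 38.43 + 29.304
T_est = 67.734

67.734


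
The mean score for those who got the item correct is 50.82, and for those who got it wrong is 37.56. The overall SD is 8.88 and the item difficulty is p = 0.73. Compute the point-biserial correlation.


q = 1 - p = 0.27
rpb = ((M1 - M0) / SD) * sqrt(p * q)
rpb = ((50.82 - 37.56) / 8.88) * sqrt(0.73 * 0.27)
rpb = 0.6629

0.6629


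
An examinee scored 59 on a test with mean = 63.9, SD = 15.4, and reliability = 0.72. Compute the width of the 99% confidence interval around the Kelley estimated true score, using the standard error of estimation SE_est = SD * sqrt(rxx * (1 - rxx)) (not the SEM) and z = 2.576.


True score estimate = 0.72*59 + 0.28*63.9 = 60.372
SE_est = SD * sqrt(rxx * (1 - rxx)) = 15.4 * sqrt(0.72 * 0.28) = 15.4 * sqrt(0.2016) = 6.914583
CI = T_est +/- z * SE_est, so width = 2 * z * SE_est = 2 * 2.576 * 6.914583
Width = 35.6239

35.6239


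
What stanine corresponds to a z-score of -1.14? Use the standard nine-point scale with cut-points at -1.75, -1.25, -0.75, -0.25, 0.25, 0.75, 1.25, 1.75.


Stanine boundaries: [-1.75, -1.25, -0.75, -0.25, 0.25, 0.75, 1.25, 1.75]
z = -1.14
Check each boundary:
  z >= -1.75 -> could be stanine 2
  z >= -1.25 -> could be stanine 3
  z < -0.75
  z < -0.25
  z < 0.25
  z < 0.75
  z < 1.25
  z < 1.75
Highest qualifying boundary gives stanine = 3

3


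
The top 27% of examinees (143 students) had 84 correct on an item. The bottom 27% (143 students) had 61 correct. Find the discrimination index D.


p_upper = 84/143 = 0.5874
p_lower = 61/143 = 0.4266
D = 0.5874 - 0.4266 = 0.1608

0.1608


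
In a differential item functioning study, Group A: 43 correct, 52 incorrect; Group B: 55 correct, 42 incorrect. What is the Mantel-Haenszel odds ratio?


Odds_A = 43/52 = 0.8269
Odds_B = 55/42 = 1.3095
OR = Odds_A / Odds_B = 0.8269 / 1.3095
Exactly, OR = (43 * 42) / (52 * 55) = 1806 / 2860
OR = 0.6315

0.6315


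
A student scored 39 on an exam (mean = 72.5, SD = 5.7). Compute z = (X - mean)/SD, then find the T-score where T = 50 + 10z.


z = (X - mean) / SD = (39 - 72.5) / 5.7
z = -33.5 / 5.7
z = -5.8772
T-score = T = 50 + 10z
Carry z at full precision (z = -33.5 / 5.7) into the conversion:
T-score = 50 + 10 * (-33.5 / 5.7) = 50 + -335 / 5.7
T-score = 50 + -58.7719
T-score = -8.7719

-8.7719


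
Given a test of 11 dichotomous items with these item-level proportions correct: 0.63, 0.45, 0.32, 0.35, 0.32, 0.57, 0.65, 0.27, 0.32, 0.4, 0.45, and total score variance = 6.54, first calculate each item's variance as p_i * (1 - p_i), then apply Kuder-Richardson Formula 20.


For each item, compute p_i * q_i:
  Item 1: 0.63 * 0.37 = 0.2331
  Item 2: 0.45 * 0.55 = 0.2475
  Item 3: 0.32 * 0.68 = 0.2176
  Item 4: 0.35 * 0.65 = 0.2275
  Item 5: 0.32 * 0.68 = 0.2176
  Item 6: 0.57 * 0.43 = 0.2451
  Item 7: 0.65 * 0.35 = 0.2275
  Item 8: 0.27 * 0.73 = 0.1971
  Item 9: 0.32 * 0.68 = 0.2176
  Item 10: 0.4 * 0.6 = 0.24
  Item 11: 0.45 * 0.55 = 0.2475
Sum(p_i * q_i) = 0.2331 + 0.2475 + 0.2176 + 0.2275 + 0.2176 + 0.2451 + 0.2275 + 0.1971 + 0.2176 + 0.24 + 0.2475 = 2.5181
KR-20 = (k/(k-1)) * (1 - Sum(p_i*q_i) / Var_total)
= (11/10) * (1 - 2.5181/6.54)
= 1.1 * 0.615
KR-20 = 0.6765

0.6765


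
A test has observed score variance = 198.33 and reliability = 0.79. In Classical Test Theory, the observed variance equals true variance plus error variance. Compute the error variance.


var_true = rxx * var_obs = 0.79 * 198.33 = 156.6807
var_error = var_obs - var_true
var_error = 198.33 - 156.6807
var_error = 41.6493

41.6493


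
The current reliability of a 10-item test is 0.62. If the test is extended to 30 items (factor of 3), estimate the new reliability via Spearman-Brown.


r_new = (n * rxx) / (1 + (n-1) * rxx)
r_new = (3 * 0.62) / (1 + 2 * 0.62)
r_new = 1.86 / 2.24
r_new = 0.8304

0.8304


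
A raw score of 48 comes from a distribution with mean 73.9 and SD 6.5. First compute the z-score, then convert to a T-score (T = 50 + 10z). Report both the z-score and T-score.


z = (X - mean) / SD = (48 - 73.9) / 6.5
z = -25.9 / 6.5
z = -3.9846
T-score = T = 50 + 10z
Carry z at full precision (z = -25.9 / 6.5) into the conversion:
T-score = 50 + 10 * (-25.9 / 6.5) = 50 + -259 / 6.5
T-score = 50 + -39.8462
T-score = 10.1538

10.1538


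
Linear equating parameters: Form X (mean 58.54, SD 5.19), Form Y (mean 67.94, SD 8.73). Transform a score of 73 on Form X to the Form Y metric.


slope = SD_Y / SD_X = 8.73 / 5.19 ~ 1.6821
intercept = mean_Y - slope * mean_X = 67.94 - (8.73 / 5.19) * 58.54 ~ -30.529
Y = slope * X + intercept. To avoid rounding drift from the rounded slope/intercept, evaluate the equivalent form Y = mean_Y + SD_Y * (X - mean_X) / SD_X at full precision:
Y = 67.94 + 8.73 * (73 - 58.54) / 5.19
Y = 67.94 + 8.73 * 14.46 / 5.19
Y = 67.94 + 126.2358 / 5.19
Y = 67.94 + 24.3229
Y = 92.2629

92.2629


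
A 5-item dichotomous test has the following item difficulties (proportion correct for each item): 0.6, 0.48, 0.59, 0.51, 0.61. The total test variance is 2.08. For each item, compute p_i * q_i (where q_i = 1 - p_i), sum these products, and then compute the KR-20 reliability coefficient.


For each item, compute p_i * q_i:
  Item 1: 0.6 * 0.4 = 0.24
  Item 2: 0.48 * 0.52 = 0.2496
  Item 3: 0.59 * 0.41 = 0.2419
  Item 4: 0.51 * 0.49 = 0.2499
  Item 5: 0.61 * 0.39 = 0.2379
Sum(p_i * q_i) = 0.24 + 0.2496 + 0.2419 + 0.2499 + 0.2379 = 1.2193
KR-20 = (k/(k-1)) * (1 - Sum(p_i*q_i) / Var_total)
= (5/4) * (1 - 1.2193/2.08)
= 1.25 * 0.4138
KR-20 = 0.5172

0.5172


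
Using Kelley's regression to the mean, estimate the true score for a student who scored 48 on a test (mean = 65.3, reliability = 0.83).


T_est = rxx * X + (1 - rxx) * mean
T_est = 0.83 * 48 + 0.17 * 65.3
T_est = 39.84 + 11.101
T_est = 50.941

50.941


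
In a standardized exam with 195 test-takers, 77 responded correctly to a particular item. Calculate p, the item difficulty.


Item difficulty p = number correct / total examinees
p = 77 / 195
p = 0.3949

0.3949


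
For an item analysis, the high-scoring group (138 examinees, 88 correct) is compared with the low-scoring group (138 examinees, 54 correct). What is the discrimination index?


p_upper = 88/138 = 0.6377
p_lower = 54/138 = 0.3913
D = 0.6377 - 0.3913 = 0.2464

0.2464


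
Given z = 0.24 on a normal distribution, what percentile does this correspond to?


CDF(z) = 0.5 * (1 + erf(z/sqrt(2)))
erf(0.1697) = 0.1897
CDF = 0.5948
Percentile rank = 0.5948 * 100 = 59.48

59.48


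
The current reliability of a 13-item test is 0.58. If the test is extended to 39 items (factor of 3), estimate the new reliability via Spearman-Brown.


r_new = (n * rxx) / (1 + (n-1) * rxx)
r_new = (3 * 0.58) / (1 + 2 * 0.58)
r_new = 1.74 / 2.16
r_new = 0.8056

0.8056


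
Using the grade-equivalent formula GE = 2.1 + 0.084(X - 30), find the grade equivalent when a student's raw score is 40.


raw - median = 40 - 30 = 10
slope * diff = 0.084 * 10 = 0.84
GE = 2.1 + 0.84
GE = 2.94

2.94


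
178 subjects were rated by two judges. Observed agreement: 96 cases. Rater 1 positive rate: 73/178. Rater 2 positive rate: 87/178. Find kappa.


P_o = 96/178 = 0.539326
P_e = (73*87 + 105*91) / 31684 = 0.50202
kappa = (P_o - P_e) / (1 - P_e)
kappa = (0.539326 - 0.50202) / (1 - 0.50202)
kappa = 0.0749

0.0749


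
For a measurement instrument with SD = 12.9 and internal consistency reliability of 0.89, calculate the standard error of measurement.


SEM = SD * sqrt(1 - rxx)
SEM = 12.9 * sqrt(1 - 0.89)
SEM = 12.9 * sqrt(0.11) = 12.9 * 0.331662
SEM = 4.2784

4.2784


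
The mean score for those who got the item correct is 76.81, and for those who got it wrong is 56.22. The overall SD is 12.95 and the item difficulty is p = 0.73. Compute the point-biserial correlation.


q = 1 - p = 0.27
rpb = ((M1 - M0) / SD) * sqrt(p * q)
rpb = ((76.81 - 56.22) / 12.95) * sqrt(0.73 * 0.27)
rpb = 0.7059

0.7059


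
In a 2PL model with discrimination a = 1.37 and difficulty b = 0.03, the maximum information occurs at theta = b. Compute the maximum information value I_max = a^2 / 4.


For 2PL, max info at theta = b = 0.03
I_max = a^2 / 4 = 1.37^2 / 4
= 1.8769 / 4
I_max = 0.4692

0.4692


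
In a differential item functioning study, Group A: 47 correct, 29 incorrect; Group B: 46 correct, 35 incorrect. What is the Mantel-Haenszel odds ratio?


Odds_A = 47/29 = 1.6207
Odds_B = 46/35 = 1.3143
OR = Odds_A / Odds_B = 1.6207 / 1.3143
Exactly, OR = (47 * 35) / (29 * 46) = 1645 / 1334
OR = 1.2331

1.2331


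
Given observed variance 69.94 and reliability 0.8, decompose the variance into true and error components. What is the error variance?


var_true = rxx * var_obs = 0.8 * 69.94 = 55.952
var_error = var_obs - var_true
var_error = 69.94 - 55.952
var_error = 13.988

13.988


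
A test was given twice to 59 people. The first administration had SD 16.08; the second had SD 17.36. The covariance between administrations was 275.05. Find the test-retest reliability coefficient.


r = cov(X,Y) / (SD_X * SD_Y)
r = 275.05 / (16.08 * 17.36)
r = 275.05 / 279.1488
r = 0.9853

0.9853


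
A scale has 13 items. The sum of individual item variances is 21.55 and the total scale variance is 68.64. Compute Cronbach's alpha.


alpha = (k/(k-1)) * (1 - sum(si^2)/s_total^2)
= (13/12) * (1 - 21.55/68.64)
alpha = 0.7432

0.7432


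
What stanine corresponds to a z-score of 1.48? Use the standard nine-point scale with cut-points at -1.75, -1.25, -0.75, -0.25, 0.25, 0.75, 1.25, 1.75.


Stanine boundaries: [-1.75, -1.25, -0.75, -0.25, 0.25, 0.75, 1.25, 1.75]
z = 1.48
Check each boundary:
  z >= -1.75 -> could be stanine 2
  z >= -1.25 -> could be stanine 3
  z >= -0.75 -> could be stanine 4
  z >= -0.25 -> could be stanine 5
  z >= 0.25 -> could be stanine 6
  z >= 0.75 -> could be stanine 7
  z >= 1.25 -> could be stanine 8
  z < 1.75
Highest qualifying boundary gives stanine = 8

8


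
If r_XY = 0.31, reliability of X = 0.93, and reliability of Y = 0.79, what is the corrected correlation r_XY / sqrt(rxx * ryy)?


r_corrected = rxy / sqrt(rxx * ryy)
= 0.31 / sqrt(0.93 * 0.79)
= 0.31 / sqrt(0.7347)
= 0.31 / 0.857146
r_corrected = 0.3617

0.3617


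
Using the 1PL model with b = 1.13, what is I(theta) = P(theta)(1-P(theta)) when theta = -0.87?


P = 1/(1+exp(-(-0.87-1.13))) = 0.1192
I = P*(1-P) = 0.1192 * 0.8808
I = 0.105

0.105


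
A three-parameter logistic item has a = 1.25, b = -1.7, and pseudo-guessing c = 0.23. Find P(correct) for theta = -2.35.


logit = 1.25*(-2.35 - -1.7) = -0.8125
P* = 1/(1 + exp(--0.8125)) = 0.3074
P = 0.23 + (1 - 0.23) * 0.3074
P = 0.4667

0.4667


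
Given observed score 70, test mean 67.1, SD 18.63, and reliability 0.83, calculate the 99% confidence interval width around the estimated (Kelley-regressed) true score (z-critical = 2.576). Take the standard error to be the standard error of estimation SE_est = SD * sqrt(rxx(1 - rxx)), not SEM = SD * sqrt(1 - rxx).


True score estimate = 0.83*70 + 0.17*67.1 = 69.507
SE_est = SD * sqrt(rxx * (1 - rxx)) = 18.63 * sqrt(0.83 * 0.17) = 18.63 * sqrt(0.1411) = 6.998039
CI = T_est +/- z * SE_est, so width = 2 * z * SE_est = 2 * 2.576 * 6.998039
Width = 36.0539

36.0539


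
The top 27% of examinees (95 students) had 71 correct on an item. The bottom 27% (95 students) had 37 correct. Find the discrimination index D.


p_upper = 71/95 = 0.7474
p_lower = 37/95 = 0.3895
D = 0.7474 - 0.3895 = 0.3579

0.3579


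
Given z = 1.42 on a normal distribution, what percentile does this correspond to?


CDF(z) = 0.5 * (1 + erf(z/sqrt(2)))
erf(1.0041) = 0.8444
CDF = 0.9222
Percentile rank = 0.9222 * 100 = 92.22

92.22


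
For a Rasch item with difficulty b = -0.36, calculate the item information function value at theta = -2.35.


P = 1/(1+exp(-(-2.35--0.36))) = 0.1203
I = P*(1-P) = 0.1203 * 0.8797
I = 0.1058

0.1058


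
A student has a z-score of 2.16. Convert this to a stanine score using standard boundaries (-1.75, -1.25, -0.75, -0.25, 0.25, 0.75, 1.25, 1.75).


Stanine boundaries: [-1.75, -1.25, -0.75, -0.25, 0.25, 0.75, 1.25, 1.75]
z = 2.16
Check each boundary:
  z >= -1.75 -> could be stanine 2
  z >= -1.25 -> could be stanine 3
  z >= -0.75 -> could be stanine 4
  z >= -0.25 -> could be stanine 5
  z >= 0.25 -> could be stanine 6
  z >= 0.75 -> could be stanine 7
  z >= 1.25 -> could be stanine 8
  z >= 1.75 -> could be stanine 9
Highest qualifying boundary gives stanine = 9

9


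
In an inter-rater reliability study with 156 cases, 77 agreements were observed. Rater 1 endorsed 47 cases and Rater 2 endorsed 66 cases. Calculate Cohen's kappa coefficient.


P_o = 77/156 = 0.49359
P_e = (47*66 + 109*90) / 24336 = 0.530572
kappa = (P_o - P_e) / (1 - P_e)
kappa = (0.49359 - 0.530572) / (1 - 0.530572)
kappa = -0.0788

-0.0788


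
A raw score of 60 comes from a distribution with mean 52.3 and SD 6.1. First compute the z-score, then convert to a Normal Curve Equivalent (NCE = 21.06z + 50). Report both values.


z = (X - mean) / SD = (60 - 52.3) / 6.1
z = 7.7 / 6.1
z = 1.2623
NCE = NCE = 21.06z + 50
Carry z at full precision (z = 7.7 / 6.1) into the conversion:
NCE = 21.06 * (7.7 / 6.1) + 50 = 162.162 / 6.1 + 50
NCE = 26.5839 + 50
NCE = 76.5839

76.5839


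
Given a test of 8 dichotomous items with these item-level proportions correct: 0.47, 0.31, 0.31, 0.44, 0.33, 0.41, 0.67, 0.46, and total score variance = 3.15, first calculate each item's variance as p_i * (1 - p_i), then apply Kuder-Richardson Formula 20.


For each item, compute p_i * q_i:
  Item 1: 0.47 * 0.53 = 0.2491
  Item 2: 0.31 * 0.69 = 0.2139
  Item 3: 0.31 * 0.69 = 0.2139
  Item 4: 0.44 * 0.56 = 0.2464
  Item 5: 0.33 * 0.67 = 0.2211
  Item 6: 0.41 * 0.59 = 0.2419
  Item 7: 0.67 * 0.33 = 0.2211
  Item 8: 0.46 * 0.54 = 0.2484
Sum(p_i * q_i) = 0.2491 + 0.2139 + 0.2139 + 0.2464 + 0.2211 + 0.2419 + 0.2211 + 0.2484 = 1.8558
KR-20 = (k/(k-1)) * (1 - Sum(p_i*q_i) / Var_total)
= (8/7) * (1 - 1.8558/3.15)
= 1.1429 * 0.4109
KR-20 = 0.4696

0.4696


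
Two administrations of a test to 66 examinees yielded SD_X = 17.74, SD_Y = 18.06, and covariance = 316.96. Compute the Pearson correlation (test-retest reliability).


r = cov(X,Y) / (SD_X * SD_Y)
r = 316.96 / (17.74 * 18.06)
r = 316.96 / 320.3844
r = 0.9893

0.9893


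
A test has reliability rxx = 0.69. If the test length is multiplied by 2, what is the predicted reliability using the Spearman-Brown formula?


r_new = (n * rxx) / (1 + (n-1) * rxx)
r_new = (2 * 0.69) / (1 + 1 * 0.69)
r_new = 1.38 / 1.69
r_new = 0.8166

0.8166


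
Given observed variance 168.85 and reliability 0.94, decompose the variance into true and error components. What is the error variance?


var_true = rxx * var_obs = 0.94 * 168.85 = 158.719
var_error = var_obs - var_true
var_error = 168.85 - 158.719
var_error = 10.131

10.131


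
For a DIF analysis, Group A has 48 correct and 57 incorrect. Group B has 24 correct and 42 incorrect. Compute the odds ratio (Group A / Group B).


Odds_A = 48/57 = 0.8421
Odds_B = 24/42 = 0.5714
OR = Odds_A / Odds_B = 0.8421 / 0.5714
Exactly, OR = (48 * 42) / (57 * 24) = 2016 / 1368
OR = 1.4737

1.4737


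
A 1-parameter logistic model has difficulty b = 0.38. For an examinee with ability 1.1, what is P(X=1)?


theta - b = 1.1 - 0.38 = 0.72
exp(-(theta - b)) = exp(-0.72) = 0.4868
P = 1 / (1 + 0.4868)
P = 0.6726

0.6726


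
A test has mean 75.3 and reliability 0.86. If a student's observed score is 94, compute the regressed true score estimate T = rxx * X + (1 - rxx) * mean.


T_est = rxx * X + (1 - rxx) * mean
T_est = 0.86 * 94 + 0.14 * 75.3
T_est = 80.84 + 10.542
T_est = 91.382

91.382


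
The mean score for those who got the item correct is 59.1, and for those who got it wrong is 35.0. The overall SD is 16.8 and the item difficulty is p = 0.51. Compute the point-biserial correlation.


q = 1 - p = 0.49
rpb = ((M1 - M0) / SD) * sqrt(p * q)
rpb = ((59.1 - 35.0) / 16.8) * sqrt(0.51 * 0.49)
rpb = 0.7171

0.7171


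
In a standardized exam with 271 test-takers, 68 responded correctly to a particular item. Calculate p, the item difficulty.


Item difficulty p = number correct / total examinees
p = 68 / 271
p = 0.2509

0.2509


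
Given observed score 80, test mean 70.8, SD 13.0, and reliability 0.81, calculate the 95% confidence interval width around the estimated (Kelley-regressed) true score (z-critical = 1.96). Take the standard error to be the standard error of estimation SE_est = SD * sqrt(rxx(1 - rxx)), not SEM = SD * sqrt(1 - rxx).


True score estimate = 0.81*80 + 0.19*70.8 = 78.252
SE_est = SD * sqrt(rxx * (1 - rxx)) = 13.0 * sqrt(0.81 * 0.19) = 13.0 * sqrt(0.1539) = 5.099912
CI = T_est +/- z * SE_est, so width = 2 * z * SE_est = 2 * 1.96 * 5.099912
Width = 19.9917

19.9917


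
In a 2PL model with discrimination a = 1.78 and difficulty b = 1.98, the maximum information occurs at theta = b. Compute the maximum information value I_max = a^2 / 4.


For 2PL, max info at theta = b = 1.98
I_max = a^2 / 4 = 1.78^2 / 4
= 3.1684 / 4
I_max = 0.7921

0.7921


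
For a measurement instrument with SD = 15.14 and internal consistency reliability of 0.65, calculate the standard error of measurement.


SEM = SD * sqrt(1 - rxx)
SEM = 15.14 * sqrt(1 - 0.65)
SEM = 15.14 * sqrt(0.35) = 15.14 * 0.591608
SEM = 8.9569

8.9569


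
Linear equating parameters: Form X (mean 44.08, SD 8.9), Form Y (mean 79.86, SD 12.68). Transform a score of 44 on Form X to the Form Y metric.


slope = SD_Y / SD_X = 12.68 / 8.9 ~ 1.4247
intercept = mean_Y - slope * mean_X = 79.86 - (12.68 / 8.9) * 44.08 ~ 17.0584
Y = slope * X + intercept. To avoid rounding drift from the rounded slope/intercept, evaluate the equivalent form Y = mean_Y + SD_Y * (X - mean_X) / SD_X at full precision:
Y = 79.86 + 12.68 * (44 - 44.08) / 8.9
Y = 79.86 - 12.68 * 0.08 / 8.9
Y = 79.86 - 1.0144 / 8.9
Y = 79.86 - 0.114
Y = 79.746

79.746


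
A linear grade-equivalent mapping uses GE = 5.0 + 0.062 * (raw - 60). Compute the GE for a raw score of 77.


raw - median = 77 - 60 = 17
slope * diff = 0.062 * 17 = 1.054
GE = 5.0 + 1.054
GE = 6.054

6.054


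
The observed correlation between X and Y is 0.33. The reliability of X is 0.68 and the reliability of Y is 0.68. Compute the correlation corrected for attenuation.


r_corrected = rxy / sqrt(rxx * ryy)
= 0.33 / sqrt(0.68 * 0.68)
= 0.33 / sqrt(0.4624)
= 0.33 / 0.68
r_corrected = 0.4853

0.4853


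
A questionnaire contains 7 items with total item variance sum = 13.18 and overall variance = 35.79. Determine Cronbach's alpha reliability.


alpha = (k/(k-1)) * (1 - sum(si^2)/s_total^2)
= (7/6) * (1 - 13.18/35.79)
alpha = 0.737

0.737


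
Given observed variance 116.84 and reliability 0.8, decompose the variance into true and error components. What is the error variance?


var_true = rxx * var_obs = 0.8 * 116.84 = 93.472
var_error = var_obs - var_true
var_error = 116.84 - 93.472
var_error = 23.368

23.368


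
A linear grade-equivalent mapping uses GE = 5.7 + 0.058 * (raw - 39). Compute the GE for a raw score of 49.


raw - median = 49 - 39 = 10
slope * diff = 0.058 * 10 = 0.58
GE = 5.7 + 0.58
GE = 6.28

6.28


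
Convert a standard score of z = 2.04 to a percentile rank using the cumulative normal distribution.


CDF(z) = 0.5 * (1 + erf(z/sqrt(2)))
erf(1.4425) = 0.9586
CDF = 0.9793
Percentile rank = 0.9793 * 100 = 97.93

97.93


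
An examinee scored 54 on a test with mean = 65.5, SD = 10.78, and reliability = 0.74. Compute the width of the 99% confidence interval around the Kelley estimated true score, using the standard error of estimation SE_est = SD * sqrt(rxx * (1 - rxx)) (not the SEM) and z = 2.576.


True score estimate = 0.74*54 + 0.26*65.5 = 56.99
SE_est = SD * sqrt(rxx * (1 - rxx)) = 10.78 * sqrt(0.74 * 0.26) = 10.78 * sqrt(0.1924) = 4.728477
CI = T_est +/- z * SE_est, so width = 2 * z * SE_est = 2 * 2.576 * 4.728477
Width = 24.3611

24.3611


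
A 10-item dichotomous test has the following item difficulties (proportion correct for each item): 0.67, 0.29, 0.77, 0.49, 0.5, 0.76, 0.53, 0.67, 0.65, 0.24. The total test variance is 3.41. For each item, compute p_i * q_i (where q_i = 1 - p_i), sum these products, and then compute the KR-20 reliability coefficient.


For each item, compute p_i * q_i:
  Item 1: 0.67 * 0.33 = 0.2211
  Item 2: 0.29 * 0.71 = 0.2059
  Item 3: 0.77 * 0.23 = 0.1771
  Item 4: 0.49 * 0.51 = 0.2499
  Item 5: 0.5 * 0.5 = 0.25
  Item 6: 0.76 * 0.24 = 0.1824
  Item 7: 0.53 * 0.47 = 0.2491
  Item 8: 0.67 * 0.33 = 0.2211
  Item 9: 0.65 * 0.35 = 0.2275
  Item 10: 0.24 * 0.76 = 0.1824
Sum(p_i * q_i) = 0.2211 + 0.2059 + 0.1771 + 0.2499 + 0.25 + 0.1824 + 0.2491 + 0.2211 + 0.2275 + 0.1824 = 2.1665
KR-20 = (k/(k-1)) * (1 - Sum(p_i*q_i) / Var_total)
= (10/9) * (1 - 2.1665/3.41)
= 1.1111 * 0.3647
KR-20 = 0.4052

0.4052


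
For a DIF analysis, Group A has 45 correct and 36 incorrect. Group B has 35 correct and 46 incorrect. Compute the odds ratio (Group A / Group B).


Odds_A = 45/36 = 1.25
Odds_B = 35/46 = 0.7609
OR = Odds_A / Odds_B = 1.25 / 0.7609
Exactly, OR = (45 * 46) / (36 * 35) = 2070 / 1260
OR = 1.6429

1.6429


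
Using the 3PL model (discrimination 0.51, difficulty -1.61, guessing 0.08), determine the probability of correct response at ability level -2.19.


logit = 0.51*(-2.19 - -1.61) = -0.2958
P* = 1/(1 + exp(--0.2958)) = 0.4266
P = 0.08 + (1 - 0.08) * 0.4266
P = 0.4725

0.4725


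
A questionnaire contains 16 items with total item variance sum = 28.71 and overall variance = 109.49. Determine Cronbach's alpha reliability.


alpha = (k/(k-1)) * (1 - sum(si^2)/s_total^2)
= (16/15) * (1 - 28.71/109.49)
alpha = 0.787

0.787
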